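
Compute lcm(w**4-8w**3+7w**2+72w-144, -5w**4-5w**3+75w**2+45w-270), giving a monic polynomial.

w**6-7w**5-7w**4+127w**3-114w**2-576w+864

Euclidean algorithm in ℚ[w]:
  w**4-8w**3+7w**2+72w-144 = (-1/5)(-5w**4-5w**3+75w**2+45w-270) + (-9w**3+22w**2+81w-198)
  -5w**4-5w**3+75w**2+45w-270 = ((5/9)w+155/81)(-9w**3+22w**2+81w-198) + (-(980/81)w**2+980/9)
  -9w**3+22w**2+81w-198 = ((729/980)w-891/490)(-(980/81)w**2+980/9) + (0)
Last nonzero remainder: -(980/81)w**2+980/9. Dividing through by -980/81 gives the monic gcd w**2-9.
Then lcm(f, g) = f·g / gcd(f, g); expanding and making the result monic gives the answer.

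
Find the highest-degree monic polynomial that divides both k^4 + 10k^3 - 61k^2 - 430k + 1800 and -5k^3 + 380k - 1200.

Repeated division with remainder:
  k^4 + 10k^3 - 61k^2 - 430k + 1800 = (-(1/5)k - 2)(-5k^3 + 380k - 1200) + (15k^2 + 90k - 600)
  -5k^3 + 380k - 1200 = (-(1/3)k + 2)(15k^2 + 90k - 600) + (0)
Last nonzero remainder: 15k^2 + 90k - 600. Dividing through by 15 gives the monic gcd k^2 + 6k - 40.

k^2 + 6k - 40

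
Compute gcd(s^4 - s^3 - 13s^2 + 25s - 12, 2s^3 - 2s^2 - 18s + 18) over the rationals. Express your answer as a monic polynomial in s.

Apply the Euclidean algorithm:
  s^4 - s^3 - 13s^2 + 25s - 12 = ((1/2)s)(2s^3 - 2s^2 - 18s + 18) + (-4s^2 + 16s - 12)
  2s^3 - 2s^2 - 18s + 18 = (-(1/2)s - 3/2)(-4s^2 + 16s - 12) + (0)
Last nonzero remainder: -4s^2 + 16s - 12. Dividing through by -4 gives the monic gcd s^2 - 4s + 3.

s^2 - 4s + 3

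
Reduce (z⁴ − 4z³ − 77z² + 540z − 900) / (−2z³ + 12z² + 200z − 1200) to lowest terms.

(−z² + 8z − 15)/(2z − 20)

Apply the Euclidean algorithm:
  z⁴ − 4z³ − 77z² + 540z − 900 = (−(1/2)z − 1)(−2z³ + 12z² + 200z − 1200) + (35z² + 140z − 2100)
  −2z³ + 12z² + 200z − 1200 = (−(2/35)z + 4/7)(35z² + 140z − 2100) + (0)
Last nonzero remainder: 35z² + 140z − 2100. Dividing through by 35 gives the monic gcd z² + 4z − 60.
Cancel z² + 4z − 60 from numerator and denominator to get the reduced form.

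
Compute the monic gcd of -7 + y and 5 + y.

1

Apply the Euclidean algorithm:
  y - 7 = (y + 5) + (-12)
  y + 5 = (-(1/12)y - 5/12)(-12) + (0)
The last nonzero remainder is the constant -12, so the polynomials are coprime and gcd = 1.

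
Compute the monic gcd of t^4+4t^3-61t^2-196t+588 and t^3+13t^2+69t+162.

t+6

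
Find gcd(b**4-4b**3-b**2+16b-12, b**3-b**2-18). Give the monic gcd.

b-3

Repeated division with remainder:
  b**4-4b**3-b**2+16b-12 = (b-3)(b**3-b**2-18) + (-4b**2+34b-66)
  b**3-b**2-18 = (-(1/4)b-15/8)(-4b**2+34b-66) + ((189/4)b-567/4)
  -4b**2+34b-66 = (-(16/189)b+88/189)((189/4)b-567/4) + (0)
Last nonzero remainder: (189/4)b-567/4. Dividing through by 189/4 gives the monic gcd b-3.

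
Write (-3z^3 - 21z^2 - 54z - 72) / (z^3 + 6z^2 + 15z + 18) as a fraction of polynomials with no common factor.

(-3z - 12)/(z + 3)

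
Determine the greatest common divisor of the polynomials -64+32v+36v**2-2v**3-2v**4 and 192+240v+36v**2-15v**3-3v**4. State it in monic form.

By polynomial division,
  -2v**4-2v**3+36v**2+32v-64 = (2/3)(-3v**4-15v**3+36v**2+240v+192) + (8v**3+12v**2-128v-192)
  -3v**4-15v**3+36v**2+240v+192 = (-(3/8)v-21/16)(8v**3+12v**2-128v-192) + ((15/4)v**2-60)
  8v**3+12v**2-128v-192 = ((32/15)v+16/5)((15/4)v**2-60) + (0)
Last nonzero remainder: (15/4)v**2-60. Dividing through by 15/4 gives the monic gcd v**2-16.

-16+v**2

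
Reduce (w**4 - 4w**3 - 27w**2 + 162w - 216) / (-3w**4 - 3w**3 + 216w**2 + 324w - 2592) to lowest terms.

(-w**2 + 7w - 12)/(3w**2 - 6w - 144)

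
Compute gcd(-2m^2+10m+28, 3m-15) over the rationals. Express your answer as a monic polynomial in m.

Repeated division with remainder:
  -2m^2+10m+28 = (-(2/3)m)(3m-15) + (28)
  3m-15 = ((3/28)m-15/28)(28) + (0)
The last nonzero remainder is the constant 28, so the polynomials are coprime and gcd = 1.

1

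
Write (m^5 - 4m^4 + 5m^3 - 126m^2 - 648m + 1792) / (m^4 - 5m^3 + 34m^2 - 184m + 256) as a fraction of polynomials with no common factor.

(m^2 - 3m - 28)/(m - 4)

Apply the Euclidean algorithm:
  m^5 - 4m^4 + 5m^3 - 126m^2 - 648m + 1792 = (m + 1)(m^4 - 5m^3 + 34m^2 - 184m + 256) + (-24m^3 + 24m^2 - 720m + 1536)
  m^4 - 5m^3 + 34m^2 - 184m + 256 = (-(1/24)m + 1/6)(-24m^3 + 24m^2 - 720m + 1536) + (0)
Last nonzero remainder: -24m^3 + 24m^2 - 720m + 1536. Dividing through by -24 gives the monic gcd m^3 - m^2 + 30m - 64.
Cancel m^3 - m^2 + 30m - 64 from numerator and denominator to get the reduced form.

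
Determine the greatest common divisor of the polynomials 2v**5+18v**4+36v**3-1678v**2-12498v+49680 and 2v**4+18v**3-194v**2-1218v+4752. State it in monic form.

v**3-2v**2-75v+216

Apply the Euclidean algorithm:
  2v**5+18v**4+36v**3-1678v**2-12498v+49680 = (v)(2v**4+18v**3-194v**2-1218v+4752) + (230v**3-460v**2-17250v+49680)
  2v**4+18v**3-194v**2-1218v+4752 = ((1/115)v+11/115)(230v**3-460v**2-17250v+49680) + (0)
Last nonzero remainder: 230v**3-460v**2-17250v+49680. Dividing through by 230 gives the monic gcd v**3-2v**2-75v+216.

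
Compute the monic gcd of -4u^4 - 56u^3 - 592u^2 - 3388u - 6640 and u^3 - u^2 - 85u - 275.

Apply the Euclidean algorithm:
  -4u^4 - 56u^3 - 592u^2 - 3388u - 6640 = (-4u - 60)(u^3 - u^2 - 85u - 275) + (-992u^2 - 9588u - 23140)
  u^3 - u^2 - 85u - 275 = (-(1/992)u + 2645/246016)(-992u^2 - 9588u - 23140) + (-(322455/61504)u - 1612275/61504)
  -992u^2 - 9588u - 23140 = ((61011968/322455)u + 284640512/322455)(-(322455/61504)u - 1612275/61504) + (0)
Last nonzero remainder: -(322455/61504)u - 1612275/61504. Dividing through by -322455/61504 gives the monic gcd u + 5.

u + 5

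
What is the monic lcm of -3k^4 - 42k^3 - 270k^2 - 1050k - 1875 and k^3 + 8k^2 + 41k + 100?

By polynomial division,
  -3k^4 - 42k^3 - 270k^2 - 1050k - 1875 = (-3k - 18)(k^3 + 8k^2 + 41k + 100) + (-3k^2 - 12k - 75)
  k^3 + 8k^2 + 41k + 100 = (-(1/3)k - 4/3)(-3k^2 - 12k - 75) + (0)
Last nonzero remainder: -3k^2 - 12k - 75. Dividing through by -3 gives the monic gcd k^2 + 4k + 25.
Then lcm(f, g) = f·g / gcd(f, g); expanding and making the result monic gives the answer.

k^5 + 18k^4 + 146k^3 + 710k^2 + 2025k + 2500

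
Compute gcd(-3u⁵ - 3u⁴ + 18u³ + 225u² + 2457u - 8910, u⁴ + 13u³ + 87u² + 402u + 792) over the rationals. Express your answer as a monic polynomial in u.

u³ + 9u² + 51u + 198

By polynomial division,
  -3u⁵ - 3u⁴ + 18u³ + 225u² + 2457u - 8910 = (-3u + 36)(u⁴ + 13u³ + 87u² + 402u + 792) + (-189u³ - 1701u² - 9639u - 37422)
  u⁴ + 13u³ + 87u² + 402u + 792 = (-(1/189)u - 4/189)(-189u³ - 1701u² - 9639u - 37422) + (0)
Last nonzero remainder: -189u³ - 1701u² - 9639u - 37422. Dividing through by -189 gives the monic gcd u³ + 9u² + 51u + 198.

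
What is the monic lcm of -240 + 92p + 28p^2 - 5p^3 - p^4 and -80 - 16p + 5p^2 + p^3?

Repeated division with remainder:
  -p^4 - 5p^3 + 28p^2 + 92p - 240 = (-p)(p^3 + 5p^2 - 16p - 80) + (12p^2 + 12p - 240)
  p^3 + 5p^2 - 16p - 80 = ((1/12)p + 1/3)(12p^2 + 12p - 240) + (0)
Last nonzero remainder: 12p^2 + 12p - 240. Dividing through by 12 gives the monic gcd p^2 + p - 20.
Then lcm(f, g) = f·g / gcd(f, g); expanding and making the result monic gives the answer.

960 - 128p - 204p^2 - 8p^3 + 9p^4 + p^5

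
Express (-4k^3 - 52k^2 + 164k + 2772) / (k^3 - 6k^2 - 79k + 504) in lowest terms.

Repeated division with remainder:
  -4k^3 - 52k^2 + 164k + 2772 = (-4)(k^3 - 6k^2 - 79k + 504) + (-76k^2 - 152k + 4788)
  k^3 - 6k^2 - 79k + 504 = (-(1/76)k + 2/19)(-76k^2 - 152k + 4788) + (0)
Last nonzero remainder: -76k^2 - 152k + 4788. Dividing through by -76 gives the monic gcd k^2 + 2k - 63.
Cancel k^2 + 2k - 63 from numerator and denominator to get the reduced form.

(-4k - 44)/(k - 8)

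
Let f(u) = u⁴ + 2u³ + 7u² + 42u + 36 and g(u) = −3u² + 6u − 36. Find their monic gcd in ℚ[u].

Apply the Euclidean algorithm:
  u⁴ + 2u³ + 7u² + 42u + 36 = (−(1/3)u² − (4/3)u − 1)(−3u² + 6u − 36) + (0)
Last nonzero remainder: −3u² + 6u − 36. Dividing through by −3 gives the monic gcd u² − 2u + 12.

u² − 2u + 12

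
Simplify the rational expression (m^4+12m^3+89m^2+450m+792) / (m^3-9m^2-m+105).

Apply the Euclidean algorithm:
  m^4+12m^3+89m^2+450m+792 = (m+21)(m^3-9m^2-m+105) + (279m^2+366m-1413)
  m^3-9m^2-m+105 = ((1/279)m-959/25947)(279m^2+366m-1413) + ((152152/8649)m+152152/2883)
  279m^2+366m-1413 = ((2413071/152152)m-4073679/152152)((152152/8649)m+152152/2883) + (0)
Last nonzero remainder: (152152/8649)m+152152/2883. Dividing through by 152152/8649 gives the monic gcd m+3.
Cancel m+3 from numerator and denominator to get the reduced form.

(m^3+9m^2+62m+264)/(m^2-12m+35)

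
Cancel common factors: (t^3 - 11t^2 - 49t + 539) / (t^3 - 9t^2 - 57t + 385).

Euclidean algorithm in ℚ[t]:
  t^3 - 11t^2 - 49t + 539 = (t^3 - 9t^2 - 57t + 385) + (-2t^2 + 8t + 154)
  t^3 - 9t^2 - 57t + 385 = (-(1/2)t + 5/2)(-2t^2 + 8t + 154) + (0)
Last nonzero remainder: -2t^2 + 8t + 154. Dividing through by -2 gives the monic gcd t^2 - 4t - 77.
Cancel t^2 - 4t - 77 from numerator and denominator to get the reduced form.

(t - 7)/(t - 5)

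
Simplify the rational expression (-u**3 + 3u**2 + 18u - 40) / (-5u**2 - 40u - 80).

(u**2 - 7u + 10)/(5u + 20)

Repeated division with remainder:
  -u**3 + 3u**2 + 18u - 40 = ((1/5)u - 11/5)(-5u**2 - 40u - 80) + (-54u - 216)
  -5u**2 - 40u - 80 = ((5/54)u + 10/27)(-54u - 216) + (0)
Last nonzero remainder: -54u - 216. Dividing through by -54 gives the monic gcd u + 4.
Cancel u + 4 from numerator and denominator to get the reduced form.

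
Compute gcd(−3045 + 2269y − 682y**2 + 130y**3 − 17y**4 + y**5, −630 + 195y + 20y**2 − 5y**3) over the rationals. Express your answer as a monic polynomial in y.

21 − 10y + y**2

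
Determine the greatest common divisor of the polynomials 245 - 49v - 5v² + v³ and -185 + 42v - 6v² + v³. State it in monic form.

Apply the Euclidean algorithm:
  v³ - 5v² - 49v + 245 = (v³ - 6v² + 42v - 185) + (v² - 91v + 430)
  v³ - 6v² + 42v - 185 = (v + 85)(v² - 91v + 430) + (7347v - 36735)
  v² - 91v + 430 = ((1/7347)v - 86/7347)(7347v - 36735) + (0)
Last nonzero remainder: 7347v - 36735. Dividing through by 7347 gives the monic gcd v - 5.

-5 + v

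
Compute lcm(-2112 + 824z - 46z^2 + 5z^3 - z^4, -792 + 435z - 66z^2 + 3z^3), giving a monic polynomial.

-23232 + 11176z - 1330z^2 + 101z^3 - 16z^4 + z^5

Repeated division with remainder:
  -z^4 + 5z^3 - 46z^2 + 824z - 2112 = (-(1/3)z - 17/3)(3z^3 - 66z^2 + 435z - 792) + (-275z^2 + 3025z - 6600)
  3z^3 - 66z^2 + 435z - 792 = (-(3/275)z + 3/25)(-275z^2 + 3025z - 6600) + (0)
Last nonzero remainder: -275z^2 + 3025z - 6600. Dividing through by -275 gives the monic gcd z^2 - 11z + 24.
Then lcm(f, g) = f·g / gcd(f, g); expanding and making the result monic gives the answer.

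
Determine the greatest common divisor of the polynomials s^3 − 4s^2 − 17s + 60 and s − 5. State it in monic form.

Apply the Euclidean algorithm:
  s^3 − 4s^2 − 17s + 60 = (s^2 + s − 12)(s − 5) + (0)
The last nonzero remainder s − 5 is already monic.

s − 5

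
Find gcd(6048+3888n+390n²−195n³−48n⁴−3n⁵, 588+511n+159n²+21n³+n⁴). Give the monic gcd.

84+61n+14n²+n³

Repeated division with remainder:
  −3n⁵−48n⁴−195n³+390n²+3888n+6048 = (−3n+15)(n⁴+21n³+159n²+511n+588) + (−33n³−462n²−2013n−2772)
  n⁴+21n³+159n²+511n+588 = (−(1/33)n−7/33)(−33n³−462n²−2013n−2772) + (0)
Last nonzero remainder: −33n³−462n²−2013n−2772. Dividing through by −33 gives the monic gcd n³+14n²+61n+84.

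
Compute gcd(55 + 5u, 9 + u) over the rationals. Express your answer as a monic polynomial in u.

1

Repeated division with remainder:
  5u + 55 = (5)(u + 9) + (10)
  u + 9 = ((1/10)u + 9/10)(10) + (0)
The last nonzero remainder is the constant 10, so the polynomials are coprime and gcd = 1.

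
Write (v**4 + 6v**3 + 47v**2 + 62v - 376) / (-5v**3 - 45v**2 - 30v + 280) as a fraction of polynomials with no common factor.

Apply the Euclidean algorithm:
  v**4 + 6v**3 + 47v**2 + 62v - 376 = (-(1/5)v + 3/5)(-5v**3 - 45v**2 - 30v + 280) + (68v**2 + 136v - 544)
  -5v**3 - 45v**2 - 30v + 280 = (-(5/68)v - 35/68)(68v**2 + 136v - 544) + (0)
Last nonzero remainder: 68v**2 + 136v - 544. Dividing through by 68 gives the monic gcd v**2 + 2v - 8.
Cancel v**2 + 2v - 8 from numerator and denominator to get the reduced form.

(-v**2 - 4v - 47)/(5v + 35)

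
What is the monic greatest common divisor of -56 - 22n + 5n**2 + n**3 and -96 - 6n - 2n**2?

1

By polynomial division,
  n**3 + 5n**2 - 22n - 56 = (-(1/2)n - 1)(-2n**2 - 6n - 96) + (-76n - 152)
  -2n**2 - 6n - 96 = ((1/38)n + 1/38)(-76n - 152) + (-92)
  -76n - 152 = ((19/23)n + 38/23)(-92) + (0)
The last nonzero remainder is the constant -92, so the polynomials are coprime and gcd = 1.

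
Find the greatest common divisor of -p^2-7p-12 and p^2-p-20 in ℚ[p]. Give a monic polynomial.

Repeated division with remainder:
  -p^2-7p-12 = (-1)(p^2-p-20) + (-8p-32)
  p^2-p-20 = (-(1/8)p+5/8)(-8p-32) + (0)
Last nonzero remainder: -8p-32. Dividing through by -8 gives the monic gcd p+4.

p+4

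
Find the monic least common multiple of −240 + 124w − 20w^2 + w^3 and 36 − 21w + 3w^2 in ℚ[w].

Euclidean algorithm in ℚ[w]:
  w^3 − 20w^2 + 124w − 240 = ((1/3)w − 13/3)(3w^2 − 21w + 36) + (21w − 84)
  3w^2 − 21w + 36 = ((1/7)w − 3/7)(21w − 84) + (0)
Last nonzero remainder: 21w − 84. Dividing through by 21 gives the monic gcd w − 4.
Then lcm(f, g) = f·g / gcd(f, g); expanding and making the result monic gives the answer.

720 − 612w + 184w^2 − 23w^3 + w^4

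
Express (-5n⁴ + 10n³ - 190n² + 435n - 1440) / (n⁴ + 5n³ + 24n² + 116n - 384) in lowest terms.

Apply the Euclidean algorithm:
  -5n⁴ + 10n³ - 190n² + 435n - 1440 = (-5)(n⁴ + 5n³ + 24n² + 116n - 384) + (35n³ - 70n² + 1015n - 3360)
  n⁴ + 5n³ + 24n² + 116n - 384 = ((1/35)n + 1/5)(35n³ - 70n² + 1015n - 3360) + (9n² + 9n + 288)
  35n³ - 70n² + 1015n - 3360 = ((35/9)n - 35/3)(9n² + 9n + 288) + (0)
Last nonzero remainder: 9n² + 9n + 288. Dividing through by 9 gives the monic gcd n² + n + 32.
Cancel n² + n + 32 from numerator and denominator to get the reduced form.

(-5n² + 15n - 45)/(n² + 4n - 12)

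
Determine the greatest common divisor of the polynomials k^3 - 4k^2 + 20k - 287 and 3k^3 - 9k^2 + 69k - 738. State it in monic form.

k^2 + 3k + 41

Euclidean algorithm in ℚ[k]:
  k^3 - 4k^2 + 20k - 287 = (1/3)(3k^3 - 9k^2 + 69k - 738) + (-k^2 - 3k - 41)
  3k^3 - 9k^2 + 69k - 738 = (-3k + 18)(-k^2 - 3k - 41) + (0)
Last nonzero remainder: -k^2 - 3k - 41. Dividing through by -1 gives the monic gcd k^2 + 3k + 41.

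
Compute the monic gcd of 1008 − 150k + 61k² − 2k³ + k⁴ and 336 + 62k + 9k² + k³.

48 + 2k + k²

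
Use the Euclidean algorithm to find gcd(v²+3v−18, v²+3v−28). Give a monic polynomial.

1

Repeated division with remainder:
  v²+3v−18 = (v²+3v−28) + (10)
  v²+3v−28 = ((1/10)v²+(3/10)v−14/5)(10) + (0)
The last nonzero remainder is the constant 10, so the polynomials are coprime and gcd = 1.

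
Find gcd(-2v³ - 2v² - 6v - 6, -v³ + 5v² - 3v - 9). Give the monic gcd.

v + 1

By polynomial division,
  -2v³ - 2v² - 6v - 6 = (2)(-v³ + 5v² - 3v - 9) + (-12v² + 12)
  -v³ + 5v² - 3v - 9 = ((1/12)v - 5/12)(-12v² + 12) + (-4v - 4)
  -12v² + 12 = (3v - 3)(-4v - 4) + (0)
Last nonzero remainder: -4v - 4. Dividing through by -4 gives the monic gcd v + 1.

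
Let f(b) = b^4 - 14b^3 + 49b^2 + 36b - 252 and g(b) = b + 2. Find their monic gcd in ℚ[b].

b + 2

Apply the Euclidean algorithm:
  b^4 - 14b^3 + 49b^2 + 36b - 252 = (b^3 - 16b^2 + 81b - 126)(b + 2) + (0)
The last nonzero remainder b + 2 is already monic.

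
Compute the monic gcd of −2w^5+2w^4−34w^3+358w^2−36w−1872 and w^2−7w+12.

w^2−7w+12

Repeated division with remainder:
  −2w^5+2w^4−34w^3+358w^2−36w−1872 = (−2w^3−12w^2−94w−156)(w^2−7w+12) + (0)
The last nonzero remainder w^2−7w+12 is already monic.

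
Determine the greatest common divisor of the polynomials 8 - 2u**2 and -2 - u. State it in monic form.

2 + u

By polynomial division,
  -2u**2 + 8 = (2u - 4)(-u - 2) + (0)
Last nonzero remainder: -u - 2. Dividing through by -1 gives the monic gcd u + 2.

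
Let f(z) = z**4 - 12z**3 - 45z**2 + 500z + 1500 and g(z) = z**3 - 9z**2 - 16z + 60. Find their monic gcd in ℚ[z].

z**2 - 7z - 30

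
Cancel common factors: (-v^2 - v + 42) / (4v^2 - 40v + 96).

(-v - 7)/(4v - 16)

By polynomial division,
  -v^2 - v + 42 = (-1/4)(4v^2 - 40v + 96) + (-11v + 66)
  4v^2 - 40v + 96 = (-(4/11)v + 16/11)(-11v + 66) + (0)
Last nonzero remainder: -11v + 66. Dividing through by -11 gives the monic gcd v - 6.
Cancel v - 6 from numerator and denominator to get the reduced form.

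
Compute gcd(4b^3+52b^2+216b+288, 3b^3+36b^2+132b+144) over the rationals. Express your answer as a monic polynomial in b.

Euclidean algorithm in ℚ[b]:
  4b^3+52b^2+216b+288 = (4/3)(3b^3+36b^2+132b+144) + (4b^2+40b+96)
  3b^3+36b^2+132b+144 = ((3/4)b+3/2)(4b^2+40b+96) + (0)
Last nonzero remainder: 4b^2+40b+96. Dividing through by 4 gives the monic gcd b^2+10b+24.

b^2+10b+24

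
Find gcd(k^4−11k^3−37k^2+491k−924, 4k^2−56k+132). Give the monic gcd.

k^2−14k+33

Euclidean algorithm in ℚ[k]:
  k^4−11k^3−37k^2+491k−924 = ((1/4)k^2+(3/4)k−7)(4k^2−56k+132) + (0)
Last nonzero remainder: 4k^2−56k+132. Dividing through by 4 gives the monic gcd k^2−14k+33.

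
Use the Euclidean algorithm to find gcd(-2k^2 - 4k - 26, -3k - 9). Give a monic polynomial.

1

By polynomial division,
  -2k^2 - 4k - 26 = ((2/3)k - 2/3)(-3k - 9) + (-32)
  -3k - 9 = ((3/32)k + 9/32)(-32) + (0)
The last nonzero remainder is the constant -32, so the polynomials are coprime and gcd = 1.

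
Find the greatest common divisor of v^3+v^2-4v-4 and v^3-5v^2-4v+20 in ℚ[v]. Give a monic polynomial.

v^2-4

Apply the Euclidean algorithm:
  v^3+v^2-4v-4 = (v^3-5v^2-4v+20) + (6v^2-24)
  v^3-5v^2-4v+20 = ((1/6)v-5/6)(6v^2-24) + (0)
Last nonzero remainder: 6v^2-24. Dividing through by 6 gives the monic gcd v^2-4.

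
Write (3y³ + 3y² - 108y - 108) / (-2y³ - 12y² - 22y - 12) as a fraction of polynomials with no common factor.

(-3y² + 108)/(2y² + 10y + 12)

Euclidean algorithm in ℚ[y]:
  3y³ + 3y² - 108y - 108 = (-3/2)(-2y³ - 12y² - 22y - 12) + (-15y² - 141y - 126)
  -2y³ - 12y² - 22y - 12 = ((2/15)y - 34/75)(-15y² - 141y - 126) + (-(1728/25)y - 1728/25)
  -15y² - 141y - 126 = ((125/576)y + 175/96)(-(1728/25)y - 1728/25) + (0)
Last nonzero remainder: -(1728/25)y - 1728/25. Dividing through by -1728/25 gives the monic gcd y + 1.
Cancel y + 1 from numerator and denominator to get the reduced form.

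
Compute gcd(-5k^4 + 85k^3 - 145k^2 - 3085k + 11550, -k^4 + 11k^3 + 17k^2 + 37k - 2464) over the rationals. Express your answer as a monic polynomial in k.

k^2 - 18k + 77

By polynomial division,
  -5k^4 + 85k^3 - 145k^2 - 3085k + 11550 = (5)(-k^4 + 11k^3 + 17k^2 + 37k - 2464) + (30k^3 - 230k^2 - 3270k + 23870)
  -k^4 + 11k^3 + 17k^2 + 37k - 2464 = (-(1/30)k + 1/9)(30k^3 - 230k^2 - 3270k + 23870) + (-(598/9)k^2 + 1196k - 46046/9)
  30k^3 - 230k^2 - 3270k + 23870 = (-(135/299)k - 1395/299)(-(598/9)k^2 + 1196k - 46046/9) + (0)
Last nonzero remainder: -(598/9)k^2 + 1196k - 46046/9. Dividing through by -598/9 gives the monic gcd k^2 - 18k + 77.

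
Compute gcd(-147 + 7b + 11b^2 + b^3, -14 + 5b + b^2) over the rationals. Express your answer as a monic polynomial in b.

By polynomial division,
  b^3 + 11b^2 + 7b - 147 = (b + 6)(b^2 + 5b - 14) + (-9b - 63)
  b^2 + 5b - 14 = (-(1/9)b + 2/9)(-9b - 63) + (0)
Last nonzero remainder: -9b - 63. Dividing through by -9 gives the monic gcd b + 7.

7 + b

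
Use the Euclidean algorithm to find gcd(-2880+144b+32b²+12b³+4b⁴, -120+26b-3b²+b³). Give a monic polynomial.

-120+26b-3b²+b³

Apply the Euclidean algorithm:
  4b⁴+12b³+32b²+144b-2880 = (4b+24)(b³-3b²+26b-120) + (0)
The last nonzero remainder b³-3b²+26b-120 is already monic.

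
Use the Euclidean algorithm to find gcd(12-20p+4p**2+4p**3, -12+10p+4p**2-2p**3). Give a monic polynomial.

By polynomial division,
  4p**3+4p**2-20p+12 = (-2)(-2p**3+4p**2+10p-12) + (12p**2-12)
  -2p**3+4p**2+10p-12 = (-(1/6)p+1/3)(12p**2-12) + (8p-8)
  12p**2-12 = ((3/2)p+3/2)(8p-8) + (0)
Last nonzero remainder: 8p-8. Dividing through by 8 gives the monic gcd p-1.

-1+p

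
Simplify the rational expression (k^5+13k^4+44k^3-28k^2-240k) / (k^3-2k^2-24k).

(k^3+9k^2+8k-60)/(k-6)

By polynomial division,
  k^5+13k^4+44k^3-28k^2-240k = (k^2+15k+98)(k^3-2k^2-24k) + (528k^2+2112k)
  k^3-2k^2-24k = ((1/528)k-1/88)(528k^2+2112k) + (0)
Last nonzero remainder: 528k^2+2112k. Dividing through by 528 gives the monic gcd k^2+4k.
Cancel k^2+4k from numerator and denominator to get the reduced form.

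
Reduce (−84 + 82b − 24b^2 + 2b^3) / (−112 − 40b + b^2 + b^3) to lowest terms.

Apply the Euclidean algorithm:
  2b^3 − 24b^2 + 82b − 84 = (2)(b^3 + b^2 − 40b − 112) + (−26b^2 + 162b + 140)
  b^3 + b^2 − 40b − 112 = (−(1/26)b − 47/169)(−26b^2 + 162b + 140) + ((1764/169)b − 12348/169)
  −26b^2 + 162b + 140 = (−(2197/882)b − 845/441)((1764/169)b − 12348/169) + (0)
Last nonzero remainder: (1764/169)b − 12348/169. Dividing through by 1764/169 gives the monic gcd b − 7.
Cancel b − 7 from numerator and denominator to get the reduced form.

(12 − 10b + 2b^2)/(16 + 8b + b^2)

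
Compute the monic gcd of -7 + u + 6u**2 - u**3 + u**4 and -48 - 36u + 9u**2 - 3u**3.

Apply the Euclidean algorithm:
  u**4 - u**3 + 6u**2 + u - 7 = (-(1/3)u - 2/3)(-3u**3 + 9u**2 - 36u - 48) + (-39u - 39)
  -3u**3 + 9u**2 - 36u - 48 = ((1/13)u**2 - (4/13)u + 16/13)(-39u - 39) + (0)
Last nonzero remainder: -39u - 39. Dividing through by -39 gives the monic gcd u + 1.

1 + u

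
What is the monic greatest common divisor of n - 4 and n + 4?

1

Euclidean algorithm in ℚ[n]:
  n - 4 = (n + 4) + (-8)
  n + 4 = (-(1/8)n - 1/2)(-8) + (0)
The last nonzero remainder is the constant -8, so the polynomials are coprime and gcd = 1.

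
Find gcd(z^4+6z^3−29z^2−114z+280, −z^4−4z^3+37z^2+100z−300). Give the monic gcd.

z^2+3z−10

Repeated division with remainder:
  z^4+6z^3−29z^2−114z+280 = (−1)(−z^4−4z^3+37z^2+100z−300) + (2z^3+8z^2−14z−20)
  −z^4−4z^3+37z^2+100z−300 = (−(1/2)z)(2z^3+8z^2−14z−20) + (30z^2+90z−300)
  2z^3+8z^2−14z−20 = ((1/15)z+1/15)(30z^2+90z−300) + (0)
Last nonzero remainder: 30z^2+90z−300. Dividing through by 30 gives the monic gcd z^2+3z−10.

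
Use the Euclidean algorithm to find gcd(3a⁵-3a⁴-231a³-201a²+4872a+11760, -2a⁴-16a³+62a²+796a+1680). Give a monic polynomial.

a³+2a²-43a-140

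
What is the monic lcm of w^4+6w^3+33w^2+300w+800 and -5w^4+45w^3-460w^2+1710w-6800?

Apply the Euclidean algorithm:
  w^4+6w^3+33w^2+300w+800 = (-1/5)(-5w^4+45w^3-460w^2+1710w-6800) + (15w^3-59w^2+642w-560)
  -5w^4+45w^3-460w^2+1710w-6800 = (-(1/3)w+76/45)(15w^3-59w^2+642w-560) + (-(6586/45)w^2+(6586/15)w-52688/9)
  15w^3-59w^2+642w-560 = (-(675/6586)w+315/3293)(-(6586/45)w^2+(6586/15)w-52688/9) + (0)
Last nonzero remainder: -(6586/45)w^2+(6586/15)w-52688/9. Dividing through by -6586/45 gives the monic gcd w^2-3w+40.
Then lcm(f, g) = f·g / gcd(f, g); expanding and making the result monic gives the answer.

w^6+31w^4+306w^3+122w^2+5400w+27200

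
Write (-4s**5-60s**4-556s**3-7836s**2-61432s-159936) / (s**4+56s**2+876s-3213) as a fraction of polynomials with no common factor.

(-4s**3-84s**2-584s-1344)/(s**2+6s-27)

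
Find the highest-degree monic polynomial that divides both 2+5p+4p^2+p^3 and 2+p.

Euclidean algorithm in ℚ[p]:
  p^3+4p^2+5p+2 = (p^2+2p+1)(p+2) + (0)
The last nonzero remainder p+2 is already monic.

2+p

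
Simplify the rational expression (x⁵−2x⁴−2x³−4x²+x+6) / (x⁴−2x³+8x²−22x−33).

Repeated division with remainder:
  x⁵−2x⁴−2x³−4x²+x+6 = (x)(x⁴−2x³+8x²−22x−33) + (−10x³+18x²+34x+6)
  x⁴−2x³+8x²−22x−33 = (−(1/10)x+1/50)(−10x³+18x²+34x+6) + ((276/25)x²−(552/25)x−828/25)
  −10x³+18x²+34x+6 = (−(125/138)x−25/138)((276/25)x²−(552/25)x−828/25) + (0)
Last nonzero remainder: (276/25)x²−(552/25)x−828/25. Dividing through by 276/25 gives the monic gcd x²−2x−3.
Cancel x²−2x−3 from numerator and denominator to get the reduced form.

(x³+x−2)/(x²+11)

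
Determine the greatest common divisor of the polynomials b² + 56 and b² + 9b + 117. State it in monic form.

1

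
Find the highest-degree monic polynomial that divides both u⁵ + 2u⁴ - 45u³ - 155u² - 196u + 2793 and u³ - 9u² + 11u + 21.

Euclidean algorithm in ℚ[u]:
  u⁵ + 2u⁴ - 45u³ - 155u² - 196u + 2793 = (u² + 11u + 43)(u³ - 9u² + 11u + 21) + (90u² - 900u + 1890)
  u³ - 9u² + 11u + 21 = ((1/90)u + 1/90)(90u² - 900u + 1890) + (0)
Last nonzero remainder: 90u² - 900u + 1890. Dividing through by 90 gives the monic gcd u² - 10u + 21.

u² - 10u + 21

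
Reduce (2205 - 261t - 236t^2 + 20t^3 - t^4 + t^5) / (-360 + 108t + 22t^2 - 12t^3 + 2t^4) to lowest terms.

(-245 + 29t - t^2 + t^3)/(40 - 12t + 2t^2)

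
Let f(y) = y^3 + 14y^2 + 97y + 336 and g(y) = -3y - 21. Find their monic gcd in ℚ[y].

y + 7

Repeated division with remainder:
  y^3 + 14y^2 + 97y + 336 = (-(1/3)y^2 - (7/3)y - 16)(-3y - 21) + (0)
Last nonzero remainder: -3y - 21. Dividing through by -3 gives the monic gcd y + 7.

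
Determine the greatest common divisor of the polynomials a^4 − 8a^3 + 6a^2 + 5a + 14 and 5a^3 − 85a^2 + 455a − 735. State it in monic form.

Apply the Euclidean algorithm:
  a^4 − 8a^3 + 6a^2 + 5a + 14 = ((1/5)a + 9/5)(5a^3 − 85a^2 + 455a − 735) + (68a^2 − 667a + 1337)
  5a^3 − 85a^2 + 455a − 735 = ((5/68)a − 2445/4624)(68a^2 − 667a + 1337) + ((18525/4624)a − 129675/4624)
  68a^2 − 667a + 1337 = ((314432/18525)a − 883184/18525)((18525/4624)a − 129675/4624) + (0)
Last nonzero remainder: (18525/4624)a − 129675/4624. Dividing through by 18525/4624 gives the monic gcd a − 7.

a − 7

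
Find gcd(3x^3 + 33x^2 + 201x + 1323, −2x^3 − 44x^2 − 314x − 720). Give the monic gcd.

x + 9

Apply the Euclidean algorithm:
  3x^3 + 33x^2 + 201x + 1323 = (−3/2)(−2x^3 − 44x^2 − 314x − 720) + (−33x^2 − 270x + 243)
  −2x^3 − 44x^2 − 314x − 720 = ((2/33)x + 304/363)(−33x^2 − 270x + 243) + (−(12416/121)x − 111744/121)
  −33x^2 − 270x + 243 = ((3993/12416)x − 3267/12416)(−(12416/121)x − 111744/121) + (0)
Last nonzero remainder: −(12416/121)x − 111744/121. Dividing through by −12416/121 gives the monic gcd x + 9.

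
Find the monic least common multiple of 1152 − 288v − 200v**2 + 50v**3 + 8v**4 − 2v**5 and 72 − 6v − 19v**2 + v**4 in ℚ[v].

Repeated division with remainder:
  −2v**5 + 8v**4 + 50v**3 − 200v**2 − 288v + 1152 = (−2v + 8)(v**4 − 19v**2 − 6v + 72) + (12v**3 − 60v**2 − 96v + 576)
  v**4 − 19v**2 − 6v + 72 = ((1/12)v + 5/12)(12v**3 − 60v**2 − 96v + 576) + (14v**2 − 14v − 168)
  12v**3 − 60v**2 − 96v + 576 = ((6/7)v − 24/7)(14v**2 − 14v − 168) + (0)
Last nonzero remainder: 14v**2 − 14v − 168. Dividing through by 14 gives the monic gcd v**2 − v − 12.
Then lcm(f, g) = f·g / gcd(f, g); expanding and making the result monic gives the answer.

3456 − 1440v − 1032v**2 + 394v**3 + 99v**4 − 35v**5 − 3v**6 + v**7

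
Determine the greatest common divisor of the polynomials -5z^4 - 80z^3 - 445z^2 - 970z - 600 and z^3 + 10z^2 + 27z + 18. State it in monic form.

z^2 + 7z + 6

By polynomial division,
  -5z^4 - 80z^3 - 445z^2 - 970z - 600 = (-5z - 30)(z^3 + 10z^2 + 27z + 18) + (-10z^2 - 70z - 60)
  z^3 + 10z^2 + 27z + 18 = (-(1/10)z - 3/10)(-10z^2 - 70z - 60) + (0)
Last nonzero remainder: -10z^2 - 70z - 60. Dividing through by -10 gives the monic gcd z^2 + 7z + 6.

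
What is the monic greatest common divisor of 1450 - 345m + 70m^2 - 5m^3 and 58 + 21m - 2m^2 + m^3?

29 - 4m + m^2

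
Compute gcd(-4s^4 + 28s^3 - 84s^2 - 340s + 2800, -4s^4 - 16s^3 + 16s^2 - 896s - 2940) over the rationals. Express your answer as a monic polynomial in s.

Euclidean algorithm in ℚ[s]:
  -4s^4 + 28s^3 - 84s^2 - 340s + 2800 = (-4s^4 - 16s^3 + 16s^2 - 896s - 2940) + (44s^3 - 100s^2 + 556s + 5740)
  -4s^4 - 16s^3 + 16s^2 - 896s - 2940 = (-(1/11)s - 69/121)(44s^3 - 100s^2 + 556s + 5740) + ((1152/121)s^2 - (6912/121)s + 40320/121)
  44s^3 - 100s^2 + 556s + 5740 = ((1331/288)s + 4961/288)((1152/121)s^2 - (6912/121)s + 40320/121) + (0)
Last nonzero remainder: (1152/121)s^2 - (6912/121)s + 40320/121. Dividing through by 1152/121 gives the monic gcd s^2 - 6s + 35.

s^2 - 6s + 35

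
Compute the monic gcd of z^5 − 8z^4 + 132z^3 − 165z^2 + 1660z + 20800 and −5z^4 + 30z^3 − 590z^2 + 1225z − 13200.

z^2 − 5z + 80

Apply the Euclidean algorithm:
  z^5 − 8z^4 + 132z^3 − 165z^2 + 1660z + 20800 = (−(1/5)z + 2/5)(−5z^4 + 30z^3 − 590z^2 + 1225z − 13200) + (2z^3 + 316z^2 − 1470z + 26080)
  −5z^4 + 30z^3 − 590z^2 + 1225z − 13200 = (−(5/2)z + 410)(2z^3 + 316z^2 − 1470z + 26080) + (−133825z^2 + 669125z − 10706000)
  2z^3 + 316z^2 − 1470z + 26080 = (−(2/133825)z − 326/133825)(−133825z^2 + 669125z − 10706000) + (0)
Last nonzero remainder: −133825z^2 + 669125z − 10706000. Dividing through by −133825 gives the monic gcd z^2 − 5z + 80.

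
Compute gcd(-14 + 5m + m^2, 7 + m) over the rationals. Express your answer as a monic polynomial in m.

7 + m

Repeated division with remainder:
  m^2 + 5m - 14 = (m - 2)(m + 7) + (0)
The last nonzero remainder m + 7 is already monic.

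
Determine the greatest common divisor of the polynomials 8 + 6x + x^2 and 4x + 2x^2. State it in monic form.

2 + x

By polynomial division,
  x^2 + 6x + 8 = (1/2)(2x^2 + 4x) + (4x + 8)
  2x^2 + 4x = ((1/2)x)(4x + 8) + (0)
Last nonzero remainder: 4x + 8. Dividing through by 4 gives the monic gcd x + 2.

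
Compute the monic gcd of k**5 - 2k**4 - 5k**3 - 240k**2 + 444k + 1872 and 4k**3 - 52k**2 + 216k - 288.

Repeated division with remainder:
  k**5 - 2k**4 - 5k**3 - 240k**2 + 444k + 1872 = ((1/4)k**2 + (11/4)k + 21)(4k**3 - 52k**2 + 216k - 288) + (330k**2 - 3300k + 7920)
  4k**3 - 52k**2 + 216k - 288 = ((2/165)k - 2/55)(330k**2 - 3300k + 7920) + (0)
Last nonzero remainder: 330k**2 - 3300k + 7920. Dividing through by 330 gives the monic gcd k**2 - 10k + 24.

k**2 - 10k + 24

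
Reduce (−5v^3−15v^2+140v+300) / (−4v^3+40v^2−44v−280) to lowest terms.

(5v+30)/(4v−28)

By polynomial division,
  −5v^3−15v^2+140v+300 = (5/4)(−4v^3+40v^2−44v−280) + (−65v^2+195v+650)
  −4v^3+40v^2−44v−280 = ((4/65)v−28/65)(−65v^2+195v+650) + (0)
Last nonzero remainder: −65v^2+195v+650. Dividing through by −65 gives the monic gcd v^2−3v−10.
Cancel v^2−3v−10 from numerator and denominator to get the reduced form.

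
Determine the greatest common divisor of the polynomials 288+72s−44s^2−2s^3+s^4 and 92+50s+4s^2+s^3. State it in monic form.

2+s

Repeated division with remainder:
  s^4−2s^3−44s^2+72s+288 = (s−6)(s^3+4s^2+50s+92) + (−70s^2+280s+840)
  s^3+4s^2+50s+92 = (−(1/70)s−4/35)(−70s^2+280s+840) + (94s+188)
  −70s^2+280s+840 = (−(35/47)s+210/47)(94s+188) + (0)
Last nonzero remainder: 94s+188. Dividing through by 94 gives the monic gcd s+2.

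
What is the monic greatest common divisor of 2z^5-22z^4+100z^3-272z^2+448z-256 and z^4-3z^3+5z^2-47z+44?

By polynomial division,
  2z^5-22z^4+100z^3-272z^2+448z-256 = (2z-16)(z^4-3z^3+5z^2-47z+44) + (42z^3-98z^2-392z+448)
  z^4-3z^3+5z^2-47z+44 = ((1/42)z-1/63)(42z^3-98z^2-392z+448) + ((115/9)z^2-(575/9)z+460/9)
  42z^3-98z^2-392z+448 = ((378/115)z+1008/115)((115/9)z^2-(575/9)z+460/9) + (0)
Last nonzero remainder: (115/9)z^2-(575/9)z+460/9. Dividing through by 115/9 gives the monic gcd z^2-5z+4.

z^2-5z+4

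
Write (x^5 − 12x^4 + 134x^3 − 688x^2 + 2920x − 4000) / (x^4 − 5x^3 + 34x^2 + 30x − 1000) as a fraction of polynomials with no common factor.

(x^3 − 8x^2 + 52x − 80)/(x^2 − x − 20)

Apply the Euclidean algorithm:
  x^5 − 12x^4 + 134x^3 − 688x^2 + 2920x − 4000 = (x − 7)(x^4 − 5x^3 + 34x^2 + 30x − 1000) + (65x^3 − 480x^2 + 4130x − 11000)
  x^4 − 5x^3 + 34x^2 + 30x − 1000 = ((1/65)x + 31/845)(65x^3 − 480x^2 + 4130x − 11000) + (−(2016/169)x^2 + (8064/169)x − 100800/169)
  65x^3 − 480x^2 + 4130x − 11000 = (−(10985/2016)x + 9295/504)(−(2016/169)x^2 + (8064/169)x − 100800/169) + (0)
Last nonzero remainder: −(2016/169)x^2 + (8064/169)x − 100800/169. Dividing through by −2016/169 gives the monic gcd x^2 − 4x + 50.
Cancel x^2 − 4x + 50 from numerator and denominator to get the reduced form.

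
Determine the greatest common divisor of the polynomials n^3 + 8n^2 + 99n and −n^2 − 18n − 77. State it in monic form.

1

By polynomial division,
  n^3 + 8n^2 + 99n = (−n + 10)(−n^2 − 18n − 77) + (202n + 770)
  −n^2 − 18n − 77 = (−(1/202)n − 1433/20402)(202n + 770) + (−233772/10201)
  202n + 770 = (−(1030301/116886)n − 51005/1518)(−233772/10201) + (0)
The last nonzero remainder is the constant −233772/10201, so the polynomials are coprime and gcd = 1.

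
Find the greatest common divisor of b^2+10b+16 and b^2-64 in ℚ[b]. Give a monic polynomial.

b+8

Repeated division with remainder:
  b^2+10b+16 = (b^2-64) + (10b+80)
  b^2-64 = ((1/10)b-4/5)(10b+80) + (0)
Last nonzero remainder: 10b+80. Dividing through by 10 gives the monic gcd b+8.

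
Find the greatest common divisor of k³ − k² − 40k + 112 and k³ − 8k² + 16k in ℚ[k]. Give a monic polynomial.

k² − 8k + 16

Euclidean algorithm in ℚ[k]:
  k³ − k² − 40k + 112 = (k³ − 8k² + 16k) + (7k² − 56k + 112)
  k³ − 8k² + 16k = ((1/7)k)(7k² − 56k + 112) + (0)
Last nonzero remainder: 7k² − 56k + 112. Dividing through by 7 gives the monic gcd k² − 8k + 16.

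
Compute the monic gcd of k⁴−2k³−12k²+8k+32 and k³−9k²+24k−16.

Euclidean algorithm in ℚ[k]:
  k⁴−2k³−12k²+8k+32 = (k+7)(k³−9k²+24k−16) + (27k²−144k+144)
  k³−9k²+24k−16 = ((1/27)k−11/81)(27k²−144k+144) + (−(8/9)k+32/9)
  27k²−144k+144 = (−(243/8)k+81/2)(−(8/9)k+32/9) + (0)
Last nonzero remainder: −(8/9)k+32/9. Dividing through by −8/9 gives the monic gcd k−4.

k−4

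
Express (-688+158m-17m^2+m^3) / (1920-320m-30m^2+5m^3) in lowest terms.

(86-9m+m^2)/(-240+10m+5m^2)

Euclidean algorithm in ℚ[m]:
  m^3-17m^2+158m-688 = (1/5)(5m^3-30m^2-320m+1920) + (-11m^2+222m-1072)
  5m^3-30m^2-320m+1920 = (-(5/11)m-780/121)(-11m^2+222m-1072) + ((75480/121)m-603840/121)
  -11m^2+222m-1072 = (-(1331/75480)m+8107/37740)((75480/121)m-603840/121) + (0)
Last nonzero remainder: (75480/121)m-603840/121. Dividing through by 75480/121 gives the monic gcd m-8.
Cancel m-8 from numerator and denominator to get the reduced form.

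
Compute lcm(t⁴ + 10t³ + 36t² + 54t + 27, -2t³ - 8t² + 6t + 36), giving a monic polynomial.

Apply the Euclidean algorithm:
  t⁴ + 10t³ + 36t² + 54t + 27 = (-(1/2)t - 3)(-2t³ - 8t² + 6t + 36) + (15t² + 90t + 135)
  -2t³ - 8t² + 6t + 36 = (-(2/15)t + 4/15)(15t² + 90t + 135) + (0)
Last nonzero remainder: 15t² + 90t + 135. Dividing through by 15 gives the monic gcd t² + 6t + 9.
Then lcm(f, g) = f·g / gcd(f, g); expanding and making the result monic gives the answer.

t⁵ + 8t⁴ + 16t³ - 18t² - 81t - 54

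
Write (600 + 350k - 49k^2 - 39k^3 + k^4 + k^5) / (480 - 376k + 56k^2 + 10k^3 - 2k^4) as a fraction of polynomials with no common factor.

Euclidean algorithm in ℚ[k]:
  k^5 + k^4 - 39k^3 - 49k^2 + 350k + 600 = (-(1/2)k - 3)(-2k^4 + 10k^3 + 56k^2 - 376k + 480) + (19k^3 - 69k^2 - 538k + 2040)
  -2k^4 + 10k^3 + 56k^2 - 376k + 480 = (-(2/19)k + 52/361)(19k^3 - 69k^2 - 538k + 2040) + ((3360/361)k^2 - (30240/361)k + 67200/361)
  19k^3 - 69k^2 - 538k + 2040 = ((6859/3360)k + 6137/560)((3360/361)k^2 - (30240/361)k + 67200/361) + (0)
Last nonzero remainder: (3360/361)k^2 - (30240/361)k + 67200/361. Dividing through by 3360/361 gives the monic gcd k^2 - 9k + 20.
Cancel k^2 - 9k + 20 from numerator and denominator to get the reduced form.

(-30 - 31k - 10k^2 - k^3)/(-24 + 8k + 2k^2)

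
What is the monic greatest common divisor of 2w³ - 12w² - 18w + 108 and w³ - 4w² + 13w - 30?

Repeated division with remainder:
  2w³ - 12w² - 18w + 108 = (2)(w³ - 4w² + 13w - 30) + (-4w² - 44w + 168)
  w³ - 4w² + 13w - 30 = (-(1/4)w + 15/4)(-4w² - 44w + 168) + (220w - 660)
  -4w² - 44w + 168 = (-(1/55)w - 14/55)(220w - 660) + (0)
Last nonzero remainder: 220w - 660. Dividing through by 220 gives the monic gcd w - 3.

w - 3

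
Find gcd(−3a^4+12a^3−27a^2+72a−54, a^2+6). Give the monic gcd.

Apply the Euclidean algorithm:
  −3a^4+12a^3−27a^2+72a−54 = (−3a^2+12a−9)(a^2+6) + (0)
The last nonzero remainder a^2+6 is already monic.

a^2+6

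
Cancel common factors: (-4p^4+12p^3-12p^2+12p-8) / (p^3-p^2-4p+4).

(-4p^2-4)/(p+2)

Repeated division with remainder:
  -4p^4+12p^3-12p^2+12p-8 = (-4p+8)(p^3-p^2-4p+4) + (-20p^2+60p-40)
  p^3-p^2-4p+4 = (-(1/20)p-1/10)(-20p^2+60p-40) + (0)
Last nonzero remainder: -20p^2+60p-40. Dividing through by -20 gives the monic gcd p^2-3p+2.
Cancel p^2-3p+2 from numerator and denominator to get the reduced form.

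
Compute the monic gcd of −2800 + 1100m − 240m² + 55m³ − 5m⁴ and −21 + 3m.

−7 + m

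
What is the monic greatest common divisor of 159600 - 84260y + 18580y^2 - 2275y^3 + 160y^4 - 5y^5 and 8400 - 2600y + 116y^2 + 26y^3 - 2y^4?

Euclidean algorithm in ℚ[y]:
  -5y^5 + 160y^4 - 2275y^3 + 18580y^2 - 84260y + 159600 = ((5/2)y - 95/2)(-2y^4 + 26y^3 + 116y^2 - 2600y + 8400) + (-1330y^3 + 30590y^2 - 228760y + 558600)
  -2y^4 + 26y^3 + 116y^2 - 2600y + 8400 = ((1/665)y + 2/133)(-1330y^3 + 30590y^2 - 228760y + 558600) + (0)
Last nonzero remainder: -1330y^3 + 30590y^2 - 228760y + 558600. Dividing through by -1330 gives the monic gcd y^3 - 23y^2 + 172y - 420.

-420 + 172y - 23y^2 + y^3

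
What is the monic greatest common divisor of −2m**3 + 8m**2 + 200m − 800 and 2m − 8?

m − 4

Apply the Euclidean algorithm:
  −2m**3 + 8m**2 + 200m − 800 = (−m**2 + 100)(2m − 8) + (0)
Last nonzero remainder: 2m − 8. Dividing through by 2 gives the monic gcd m − 4.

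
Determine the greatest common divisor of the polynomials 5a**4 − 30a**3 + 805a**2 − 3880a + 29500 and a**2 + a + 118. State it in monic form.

By polynomial division,
  5a**4 − 30a**3 + 805a**2 − 3880a + 29500 = (5a**2 − 35a + 250)(a**2 + a + 118) + (0)
The last nonzero remainder a**2 + a + 118 is already monic.

a**2 + a + 118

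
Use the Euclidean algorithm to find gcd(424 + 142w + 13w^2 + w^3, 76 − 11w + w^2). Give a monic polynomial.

1

Apply the Euclidean algorithm:
  w^3 + 13w^2 + 142w + 424 = (w + 24)(w^2 − 11w + 76) + (330w − 1400)
  w^2 − 11w + 76 = ((1/330)w − 223/10890)(330w − 1400) + (51544/1089)
  330w − 1400 = ((179685/25772)w − 190575/6443)(51544/1089) + (0)
The last nonzero remainder is the constant 51544/1089, so the polynomials are coprime and gcd = 1.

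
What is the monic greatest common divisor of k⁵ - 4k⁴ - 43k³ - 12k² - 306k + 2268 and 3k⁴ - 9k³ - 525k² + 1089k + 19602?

By polynomial division,
  k⁵ - 4k⁴ - 43k³ - 12k² - 306k + 2268 = ((1/3)k - 1/3)(3k⁴ - 9k³ - 525k² + 1089k + 19602) + (129k³ - 550k² - 6477k + 8802)
  3k⁴ - 9k³ - 525k² + 1089k + 19602 = ((1/43)k + 163/5547)(129k³ - 550k² - 6477k + 8802) + (-(1986992/5547)k² + (1986992/1849)k + 35765856/1849)
  129k³ - 550k² - 6477k + 8802 = (-(715563/1986992)k + 904161/1986992)(-(1986992/5547)k² + (1986992/1849)k + 35765856/1849) + (0)
Last nonzero remainder: -(1986992/5547)k² + (1986992/1849)k + 35765856/1849. Dividing through by -1986992/5547 gives the monic gcd k² - 3k - 54.

k² - 3k - 54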